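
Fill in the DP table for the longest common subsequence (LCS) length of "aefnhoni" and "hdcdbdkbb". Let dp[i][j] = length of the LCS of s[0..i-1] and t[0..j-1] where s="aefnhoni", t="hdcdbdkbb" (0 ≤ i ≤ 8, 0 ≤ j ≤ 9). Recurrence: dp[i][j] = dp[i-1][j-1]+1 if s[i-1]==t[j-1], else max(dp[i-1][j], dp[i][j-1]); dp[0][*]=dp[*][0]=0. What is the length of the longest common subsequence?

   ''  h  d  c  d  b  d  k  b  b
''  0  0  0  0  0  0  0  0  0  0
 a  0  0  0  0  0  0  0  0  0  0
 e  0  0  0  0  0  0  0  0  0  0
 f  0  0  0  0  0  0  0  0  0  0
 n  0  0  0  0  0  0  0  0  0  0
 h  0  1  1  1  1  1  1  1  1  1
 o  0  1  1  1  1  1  1  1  1  1
 n  0  1  1  1  1  1  1  1  1  1
 i  0  1  1  1  1  1  1  1  1  1

1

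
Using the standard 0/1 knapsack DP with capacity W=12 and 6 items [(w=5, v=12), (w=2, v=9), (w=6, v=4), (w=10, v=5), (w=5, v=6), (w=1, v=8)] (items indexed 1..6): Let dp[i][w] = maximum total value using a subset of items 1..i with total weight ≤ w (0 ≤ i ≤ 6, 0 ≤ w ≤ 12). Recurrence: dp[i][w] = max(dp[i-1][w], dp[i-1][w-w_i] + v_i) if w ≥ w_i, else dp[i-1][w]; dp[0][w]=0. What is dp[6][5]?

17

i\w   0   1   2   3   4   5   6   7   8   9  10  11  12
  0   0   0   0   0   0   0   0   0   0   0   0   0   0
  1   0   0   0   0   0  12  12  12  12  12  12  12  12
  2   0   0   9   9   9  12  12  21  21  21  21  21  21
  3   0   0   9   9   9  12  12  21  21  21  21  21  21
  4   0   0   9   9   9  12  12  21  21  21  21  21  21
  5   0   0   9   9   9  12  12  21  21  21  21  21  27
  6   0   8   9  17  17  17  20  21  29  29  29  29  29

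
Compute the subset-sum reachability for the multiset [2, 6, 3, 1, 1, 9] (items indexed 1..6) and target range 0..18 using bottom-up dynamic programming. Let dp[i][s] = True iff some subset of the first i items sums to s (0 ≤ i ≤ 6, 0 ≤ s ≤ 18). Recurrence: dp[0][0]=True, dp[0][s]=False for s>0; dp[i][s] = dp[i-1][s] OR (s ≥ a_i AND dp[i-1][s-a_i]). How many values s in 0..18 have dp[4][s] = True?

13

i\s   0   1   2   3   4   5   6   7   8   9  10  11  12  13  14  15  16  17  18
  0   T   F   F   F   F   F   F   F   F   F   F   F   F   F   F   F   F   F   F
  1   T   F   T   F   F   F   F   F   F   F   F   F   F   F   F   F   F   F   F
  2   T   F   T   F   F   F   T   F   T   F   F   F   F   F   F   F   F   F   F
  3   T   F   T   T   F   T   T   F   T   T   F   T   F   F   F   F   F   F   F
  4   T   T   T   T   T   T   T   T   T   T   T   T   T   F   F   F   F   F   F
  5   T   T   T   T   T   T   T   T   T   T   T   T   T   T   F   F   F   F   F
  6   T   T   T   T   T   T   T   T   T   T   T   T   T   T   T   T   T   T   T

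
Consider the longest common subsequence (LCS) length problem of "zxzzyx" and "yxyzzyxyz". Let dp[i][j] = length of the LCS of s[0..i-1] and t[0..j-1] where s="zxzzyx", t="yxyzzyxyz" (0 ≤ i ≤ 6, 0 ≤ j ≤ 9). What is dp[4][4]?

   ''  y  x  y  z  z  y  x  y  z
''  0  0  0  0  0  0  0  0  0  0
 z  0  0  0  0  1  1  1  1  1  1
 x  0  0  1  1  1  1  1  2  2  2
 z  0  0  1  1  2  2  2  2  2  3
 z  0  0  1  1  2  3  3  3  3  3
 y  0  1  1  2  2  3  4  4  4  4
 x  0  1  2  2  2  3  4  5  5  5

2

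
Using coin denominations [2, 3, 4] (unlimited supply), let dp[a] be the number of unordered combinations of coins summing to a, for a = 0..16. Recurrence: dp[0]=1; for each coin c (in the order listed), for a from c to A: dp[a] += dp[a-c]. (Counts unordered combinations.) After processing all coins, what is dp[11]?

after  coin     0     1     2     3     4     5     6     7     8     9    10    11    12    13    14    15    16
          2     1     0     1     0     1     0     1     0     1     0     1     0     1     0     1     0     1
          3     1     0     1     1     1     1     2     1     2     2     2     2     3     2     3     3     3
          4     1     0     1     1     2     1     3     2     4     3     5     4     7     5     8     7    10

4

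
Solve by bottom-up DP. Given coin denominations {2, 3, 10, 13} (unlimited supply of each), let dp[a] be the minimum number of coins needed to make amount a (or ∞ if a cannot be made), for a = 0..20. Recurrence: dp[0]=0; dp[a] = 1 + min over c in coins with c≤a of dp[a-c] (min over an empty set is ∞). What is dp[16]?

 a  0  1  2  3  4  5  6  7  8  9 10 11 12 13 14 15 16 17 18 19 20
dp  0  -  1  1  2  2  2  3  3  3  1  4  2  1  3  2  2  3  3  3  2
(- denotes ∞ / unreachable)

2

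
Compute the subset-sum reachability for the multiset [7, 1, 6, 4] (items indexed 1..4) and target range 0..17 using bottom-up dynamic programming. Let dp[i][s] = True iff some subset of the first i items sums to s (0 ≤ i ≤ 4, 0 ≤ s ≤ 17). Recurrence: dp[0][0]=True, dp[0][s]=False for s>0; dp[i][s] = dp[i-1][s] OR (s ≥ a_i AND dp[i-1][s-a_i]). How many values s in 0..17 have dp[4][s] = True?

13

i\s   0   1   2   3   4   5   6   7   8   9  10  11  12  13  14  15  16  17
  0   T   F   F   F   F   F   F   F   F   F   F   F   F   F   F   F   F   F
  1   T   F   F   F   F   F   F   T   F   F   F   F   F   F   F   F   F   F
  2   T   T   F   F   F   F   F   T   T   F   F   F   F   F   F   F   F   F
  3   T   T   F   F   F   F   T   T   T   F   F   F   F   T   T   F   F   F
  4   T   T   F   F   T   T   T   T   T   F   T   T   T   T   T   F   F   T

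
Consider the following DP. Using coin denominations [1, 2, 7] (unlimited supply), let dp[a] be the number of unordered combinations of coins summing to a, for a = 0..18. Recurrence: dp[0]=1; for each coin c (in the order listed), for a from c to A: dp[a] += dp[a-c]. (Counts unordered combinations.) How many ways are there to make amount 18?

19

after  coin     0     1     2     3     4     5     6     7     8     9    10    11    12    13    14    15    16    17    18
          1     1     1     1     1     1     1     1     1     1     1     1     1     1     1     1     1     1     1     1
          2     1     1     2     2     3     3     4     4     5     5     6     6     7     7     8     8     9     9    10
          7     1     1     2     2     3     3     4     5     6     7     8     9    10    11    13    14    16    17    19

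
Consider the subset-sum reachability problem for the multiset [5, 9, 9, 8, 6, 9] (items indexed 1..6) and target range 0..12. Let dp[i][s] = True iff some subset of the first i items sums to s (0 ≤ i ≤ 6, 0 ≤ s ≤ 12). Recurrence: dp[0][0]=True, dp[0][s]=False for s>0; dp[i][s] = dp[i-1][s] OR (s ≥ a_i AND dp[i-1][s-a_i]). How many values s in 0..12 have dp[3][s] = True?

3

i\s   0   1   2   3   4   5   6   7   8   9  10  11  12
  0   T   F   F   F   F   F   F   F   F   F   F   F   F
  1   T   F   F   F   F   T   F   F   F   F   F   F   F
  2   T   F   F   F   F   T   F   F   F   T   F   F   F
  3   T   F   F   F   F   T   F   F   F   T   F   F   F
  4   T   F   F   F   F   T   F   F   T   T   F   F   F
  5   T   F   F   F   F   T   T   F   T   T   F   T   F
  6   T   F   F   F   F   T   T   F   T   T   F   T   F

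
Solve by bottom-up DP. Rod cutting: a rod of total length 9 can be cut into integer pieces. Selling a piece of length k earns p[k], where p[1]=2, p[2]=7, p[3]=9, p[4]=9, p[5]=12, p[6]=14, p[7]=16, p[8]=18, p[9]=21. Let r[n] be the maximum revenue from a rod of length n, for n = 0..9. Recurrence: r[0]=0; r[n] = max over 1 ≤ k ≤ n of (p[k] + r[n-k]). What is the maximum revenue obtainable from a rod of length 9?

30

   n    0    1    2    3    4    5    6    7    8    9
r[n]    0    2    7    9   14   16   21   23   28   30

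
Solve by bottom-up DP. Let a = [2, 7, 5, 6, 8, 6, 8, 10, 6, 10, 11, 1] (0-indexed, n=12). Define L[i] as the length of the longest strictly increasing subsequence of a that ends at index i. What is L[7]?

   i    0    1    2    3    4    5    6    7    8    9   10   11
a[i]    2    7    5    6    8    6    8   10    6   10   11    1
L[i]    1    2    2    3    4    3    4    5    3    5    6    1

5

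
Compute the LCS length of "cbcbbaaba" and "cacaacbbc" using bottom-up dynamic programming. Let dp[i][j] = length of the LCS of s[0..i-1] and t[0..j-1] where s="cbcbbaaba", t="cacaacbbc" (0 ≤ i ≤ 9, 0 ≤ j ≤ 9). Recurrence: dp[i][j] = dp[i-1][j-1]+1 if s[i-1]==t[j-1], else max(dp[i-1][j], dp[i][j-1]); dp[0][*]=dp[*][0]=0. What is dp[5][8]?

4

   ''  c  a  c  a  a  c  b  b  c
''  0  0  0  0  0  0  0  0  0  0
 c  0  1  1  1  1  1  1  1  1  1
 b  0  1  1  1  1  1  1  2  2  2
 c  0  1  1  2  2  2  2  2  2  3
 b  0  1  1  2  2  2  2  3  3  3
 b  0  1  1  2  2  2  2  3  4  4
 a  0  1  2  2  3  3  3  3  4  4
 a  0  1  2  2  3  4  4  4  4  4
 b  0  1  2  2  3  4  4  5  5  5
 a  0  1  2  2  3  4  4  5  5  5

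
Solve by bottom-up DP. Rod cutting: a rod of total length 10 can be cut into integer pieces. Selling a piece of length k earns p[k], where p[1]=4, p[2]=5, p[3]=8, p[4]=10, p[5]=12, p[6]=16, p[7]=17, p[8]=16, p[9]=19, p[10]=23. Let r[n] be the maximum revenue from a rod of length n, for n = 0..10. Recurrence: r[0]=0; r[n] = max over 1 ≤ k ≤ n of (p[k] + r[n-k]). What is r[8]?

   n    0    1    2    3    4    5    6    7    8    9   10
r[n]    0    4    8   12   16   20   24   28   32   36   40

32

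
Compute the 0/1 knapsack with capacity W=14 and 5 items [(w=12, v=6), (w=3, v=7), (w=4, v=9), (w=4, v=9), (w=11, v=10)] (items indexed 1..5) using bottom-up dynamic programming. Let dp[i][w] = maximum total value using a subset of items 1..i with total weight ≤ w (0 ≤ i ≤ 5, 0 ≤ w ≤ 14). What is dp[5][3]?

i\w   0   1   2   3   4   5   6   7   8   9  10  11  12  13  14
  0   0   0   0   0   0   0   0   0   0   0   0   0   0   0   0
  1   0   0   0   0   0   0   0   0   0   0   0   0   6   6   6
  2   0   0   0   7   7   7   7   7   7   7   7   7   7   7   7
  3   0   0   0   7   9   9   9  16  16  16  16  16  16  16  16
  4   0   0   0   7   9   9   9  16  18  18  18  25  25  25  25
  5   0   0   0   7   9   9   9  16  18  18  18  25  25  25  25

7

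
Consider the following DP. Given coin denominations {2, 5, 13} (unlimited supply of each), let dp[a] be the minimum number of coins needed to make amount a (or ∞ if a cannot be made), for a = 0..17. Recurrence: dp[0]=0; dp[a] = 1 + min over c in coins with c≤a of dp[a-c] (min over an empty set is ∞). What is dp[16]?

5

 a  0  1  2  3  4  5  6  7  8  9 10 11 12 13 14 15 16 17
dp  0  -  1  -  2  1  3  2  4  3  2  4  3  1  4  2  5  3
(- denotes ∞ / unreachable)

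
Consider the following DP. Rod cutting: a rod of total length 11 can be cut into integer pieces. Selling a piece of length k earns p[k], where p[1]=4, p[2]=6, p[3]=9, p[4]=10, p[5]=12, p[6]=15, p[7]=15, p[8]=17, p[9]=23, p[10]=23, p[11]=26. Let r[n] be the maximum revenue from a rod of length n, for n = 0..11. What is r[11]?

44

   n    0    1    2    3    4    5    6    7    8    9   10   11
r[n]    0    4    8   12   16   20   24   28   32   36   40   44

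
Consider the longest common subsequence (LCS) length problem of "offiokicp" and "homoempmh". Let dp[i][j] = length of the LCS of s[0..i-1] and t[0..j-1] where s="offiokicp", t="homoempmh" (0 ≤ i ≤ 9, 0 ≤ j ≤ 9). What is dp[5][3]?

   ''  h  o  m  o  e  m  p  m  h
''  0  0  0  0  0  0  0  0  0  0
 o  0  0  1  1  1  1  1  1  1  1
 f  0  0  1  1  1  1  1  1  1  1
 f  0  0  1  1  1  1  1  1  1  1
 i  0  0  1  1  1  1  1  1  1  1
 o  0  0  1  1  2  2  2  2  2  2
 k  0  0  1  1  2  2  2  2  2  2
 i  0  0  1  1  2  2  2  2  2  2
 c  0  0  1  1  2  2  2  2  2  2
 p  0  0  1  1  2  2  2  3  3  3

1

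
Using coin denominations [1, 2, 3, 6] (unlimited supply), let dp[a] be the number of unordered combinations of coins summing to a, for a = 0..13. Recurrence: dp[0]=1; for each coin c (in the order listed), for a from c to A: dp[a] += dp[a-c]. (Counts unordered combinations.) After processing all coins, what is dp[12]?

after  coin     0     1     2     3     4     5     6     7     8     9    10    11    12    13
          1     1     1     1     1     1     1     1     1     1     1     1     1     1     1
          2     1     1     2     2     3     3     4     4     5     5     6     6     7     7
          3     1     1     2     3     4     5     7     8    10    12    14    16    19    21
          6     1     1     2     3     4     5     8     9    12    15    18    21    27    30

27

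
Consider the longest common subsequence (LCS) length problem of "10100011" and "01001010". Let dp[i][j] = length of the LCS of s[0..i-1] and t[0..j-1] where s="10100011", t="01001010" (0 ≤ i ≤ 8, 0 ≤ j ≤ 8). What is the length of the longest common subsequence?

6

   ''  0  1  0  0  1  0  1  0
''  0  0  0  0  0  0  0  0  0
 1  0  0  1  1  1  1  1  1  1
 0  0  1  1  2  2  2  2  2  2
 1  0  1  2  2  2  3  3  3  3
 0  0  1  2  3  3  3  4  4  4
 0  0  1  2  3  4  4  4  4  5
 0  0  1  2  3  4  4  5  5  5
 1  0  1  2  3  4  5  5  6  6
 1  0  1  2  3  4  5  5  6  6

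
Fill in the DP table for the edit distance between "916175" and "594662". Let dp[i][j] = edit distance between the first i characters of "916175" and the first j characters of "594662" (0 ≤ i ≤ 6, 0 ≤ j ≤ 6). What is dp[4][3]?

   ''  5  9  4  6  6  2
''  0  1  2  3  4  5  6
 9  1  1  1  2  3  4  5
 1  2  2  2  2  3  4  5
 6  3  3  3  3  2  3  4
 1  4  4  4  4  3  3  4
 7  5  5  5  5  4  4  4
 5  6  5  6  6  5  5  5

4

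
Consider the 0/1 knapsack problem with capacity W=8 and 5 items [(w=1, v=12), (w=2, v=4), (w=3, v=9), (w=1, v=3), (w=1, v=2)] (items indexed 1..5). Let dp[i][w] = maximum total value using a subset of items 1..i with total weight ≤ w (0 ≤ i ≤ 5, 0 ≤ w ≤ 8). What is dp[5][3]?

i\w   0   1   2   3   4   5   6   7   8
  0   0   0   0   0   0   0   0   0   0
  1   0  12  12  12  12  12  12  12  12
  2   0  12  12  16  16  16  16  16  16
  3   0  12  12  16  21  21  25  25  25
  4   0  12  15  16  21  24  25  28  28
  5   0  12  15  17  21  24  26  28  30

17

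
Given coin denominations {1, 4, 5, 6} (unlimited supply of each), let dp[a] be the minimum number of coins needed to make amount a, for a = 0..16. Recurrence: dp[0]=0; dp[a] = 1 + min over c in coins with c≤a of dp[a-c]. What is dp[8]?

2

 a  0  1  2  3  4  5  6  7  8  9 10 11 12 13 14 15 16
dp  0  1  2  3  1  1  1  2  2  2  2  2  2  3  3  3  3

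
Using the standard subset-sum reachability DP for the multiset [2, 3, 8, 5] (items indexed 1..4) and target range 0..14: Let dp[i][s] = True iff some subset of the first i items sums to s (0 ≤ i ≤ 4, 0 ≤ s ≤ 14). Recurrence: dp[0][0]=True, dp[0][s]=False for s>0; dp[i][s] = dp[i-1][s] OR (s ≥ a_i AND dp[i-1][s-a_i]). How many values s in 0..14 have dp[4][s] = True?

9

i\s   0   1   2   3   4   5   6   7   8   9  10  11  12  13  14
  0   T   F   F   F   F   F   F   F   F   F   F   F   F   F   F
  1   T   F   T   F   F   F   F   F   F   F   F   F   F   F   F
  2   T   F   T   T   F   T   F   F   F   F   F   F   F   F   F
  3   T   F   T   T   F   T   F   F   T   F   T   T   F   T   F
  4   T   F   T   T   F   T   F   T   T   F   T   T   F   T   F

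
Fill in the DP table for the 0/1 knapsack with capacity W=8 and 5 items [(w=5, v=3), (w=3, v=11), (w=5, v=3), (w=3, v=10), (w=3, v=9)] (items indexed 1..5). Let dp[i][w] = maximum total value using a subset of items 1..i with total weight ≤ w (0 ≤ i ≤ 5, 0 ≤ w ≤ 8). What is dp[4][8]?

21

i\w   0   1   2   3   4   5   6   7   8
  0   0   0   0   0   0   0   0   0   0
  1   0   0   0   0   0   3   3   3   3
  2   0   0   0  11  11  11  11  11  14
  3   0   0   0  11  11  11  11  11  14
  4   0   0   0  11  11  11  21  21  21
  5   0   0   0  11  11  11  21  21  21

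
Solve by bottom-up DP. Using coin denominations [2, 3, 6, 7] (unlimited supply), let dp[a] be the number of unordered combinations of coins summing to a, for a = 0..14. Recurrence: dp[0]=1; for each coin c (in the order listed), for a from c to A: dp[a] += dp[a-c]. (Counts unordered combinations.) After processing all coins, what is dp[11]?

4

after  coin     0     1     2     3     4     5     6     7     8     9    10    11    12    13    14
          2     1     0     1     0     1     0     1     0     1     0     1     0     1     0     1
          3     1     0     1     1     1     1     2     1     2     2     2     2     3     2     3
          6     1     0     1     1     1     1     3     1     3     3     3     3     6     3     6
          7     1     0     1     1     1     1     3     2     3     4     4     4     7     6     8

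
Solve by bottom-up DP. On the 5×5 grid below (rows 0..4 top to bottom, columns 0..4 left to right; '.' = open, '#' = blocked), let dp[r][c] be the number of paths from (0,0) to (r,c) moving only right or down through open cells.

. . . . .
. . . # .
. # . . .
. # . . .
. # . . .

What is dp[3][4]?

10

r\c   0   1   2   3   4
  0   1   1   1   1   1
  1   1   2   3   0   1
  2   1   0   3   3   4
  3   1   0   3   6  10
  4   1   0   3   9  19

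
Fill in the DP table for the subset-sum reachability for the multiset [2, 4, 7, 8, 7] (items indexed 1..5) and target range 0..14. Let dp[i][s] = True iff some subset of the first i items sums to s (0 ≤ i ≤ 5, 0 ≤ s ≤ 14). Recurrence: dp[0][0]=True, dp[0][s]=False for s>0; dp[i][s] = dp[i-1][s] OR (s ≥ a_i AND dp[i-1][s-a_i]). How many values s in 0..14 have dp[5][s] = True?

12

i\s   0   1   2   3   4   5   6   7   8   9  10  11  12  13  14
  0   T   F   F   F   F   F   F   F   F   F   F   F   F   F   F
  1   T   F   T   F   F   F   F   F   F   F   F   F   F   F   F
  2   T   F   T   F   T   F   T   F   F   F   F   F   F   F   F
  3   T   F   T   F   T   F   T   T   F   T   F   T   F   T   F
  4   T   F   T   F   T   F   T   T   T   T   T   T   T   T   T
  5   T   F   T   F   T   F   T   T   T   T   T   T   T   T   T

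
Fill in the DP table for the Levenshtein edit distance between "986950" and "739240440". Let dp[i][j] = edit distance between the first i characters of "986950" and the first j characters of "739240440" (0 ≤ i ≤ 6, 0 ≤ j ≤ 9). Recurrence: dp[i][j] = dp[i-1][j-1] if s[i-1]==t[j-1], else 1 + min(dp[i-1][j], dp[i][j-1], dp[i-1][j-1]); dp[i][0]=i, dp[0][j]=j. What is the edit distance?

   ''  7  3  9  2  4  0  4  4  0
''  0  1  2  3  4  5  6  7  8  9
 9  1  1  2  2  3  4  5  6  7  8
 8  2  2  2  3  3  4  5  6  7  8
 6  3  3  3  3  4  4  5  6  7  8
 9  4  4  4  3  4  5  5  6  7  8
 5  5  5  5  4  4  5  6  6  7  8
 0  6  6  6  5  5  5  5  6  7  7

7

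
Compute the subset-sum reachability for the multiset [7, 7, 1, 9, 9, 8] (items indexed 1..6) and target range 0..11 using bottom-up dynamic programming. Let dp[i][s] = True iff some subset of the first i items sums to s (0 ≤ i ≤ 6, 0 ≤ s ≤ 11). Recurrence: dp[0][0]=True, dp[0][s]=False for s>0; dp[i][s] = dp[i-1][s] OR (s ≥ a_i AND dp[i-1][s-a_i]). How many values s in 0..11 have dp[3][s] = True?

4

i\s   0   1   2   3   4   5   6   7   8   9  10  11
  0   T   F   F   F   F   F   F   F   F   F   F   F
  1   T   F   F   F   F   F   F   T   F   F   F   F
  2   T   F   F   F   F   F   F   T   F   F   F   F
  3   T   T   F   F   F   F   F   T   T   F   F   F
  4   T   T   F   F   F   F   F   T   T   T   T   F
  5   T   T   F   F   F   F   F   T   T   T   T   F
  6   T   T   F   F   F   F   F   T   T   T   T   F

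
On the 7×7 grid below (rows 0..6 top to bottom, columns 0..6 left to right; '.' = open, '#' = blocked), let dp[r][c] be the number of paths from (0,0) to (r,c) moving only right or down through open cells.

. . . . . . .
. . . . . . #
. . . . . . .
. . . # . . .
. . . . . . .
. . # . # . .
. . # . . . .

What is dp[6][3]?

15

r\c   0   1   2   3   4   5   6
  0   1   1   1   1   1   1   1
  1   1   2   3   4   5   6   0
  2   1   3   6  10  15  21  21
  3   1   4  10   0  15  36  57
  4   1   5  15  15  30  66 123
  5   1   6   0  15   0  66 189
  6   1   7   0  15  15  81 270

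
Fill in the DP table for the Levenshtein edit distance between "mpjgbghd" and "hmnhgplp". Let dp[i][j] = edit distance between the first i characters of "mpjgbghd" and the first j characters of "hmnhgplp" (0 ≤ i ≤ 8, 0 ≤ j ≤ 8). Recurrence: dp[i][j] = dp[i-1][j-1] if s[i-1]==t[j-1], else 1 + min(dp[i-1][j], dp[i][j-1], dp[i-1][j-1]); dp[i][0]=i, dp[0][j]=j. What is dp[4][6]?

4

   ''  h  m  n  h  g  p  l  p
''  0  1  2  3  4  5  6  7  8
 m  1  1  1  2  3  4  5  6  7
 p  2  2  2  2  3  4  4  5  6
 j  3  3  3  3  3  4  5  5  6
 g  4  4  4  4  4  3  4  5  6
 b  5  5  5  5  5  4  4  5  6
 g  6  6  6  6  6  5  5  5  6
 h  7  6  7  7  6  6  6  6  6
 d  8  7  7  8  7  7  7  7  7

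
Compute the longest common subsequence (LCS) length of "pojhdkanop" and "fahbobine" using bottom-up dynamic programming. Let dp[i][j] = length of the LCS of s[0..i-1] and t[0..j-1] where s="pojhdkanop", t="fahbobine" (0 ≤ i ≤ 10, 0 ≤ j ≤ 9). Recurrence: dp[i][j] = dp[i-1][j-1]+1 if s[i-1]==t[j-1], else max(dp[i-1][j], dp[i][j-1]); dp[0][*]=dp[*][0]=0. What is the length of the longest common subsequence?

2

   ''  f  a  h  b  o  b  i  n  e
''  0  0  0  0  0  0  0  0  0  0
 p  0  0  0  0  0  0  0  0  0  0
 o  0  0  0  0  0  1  1  1  1  1
 j  0  0  0  0  0  1  1  1  1  1
 h  0  0  0  1  1  1  1  1  1  1
 d  0  0  0  1  1  1  1  1  1  1
 k  0  0  0  1  1  1  1  1  1  1
 a  0  0  1  1  1  1  1  1  1  1
 n  0  0  1  1  1  1  1  1  2  2
 o  0  0  1  1  1  2  2  2  2  2
 p  0  0  1  1  1  2  2  2  2  2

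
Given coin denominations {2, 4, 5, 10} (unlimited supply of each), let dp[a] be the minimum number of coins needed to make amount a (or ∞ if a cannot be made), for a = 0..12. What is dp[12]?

2

 a  0  1  2  3  4  5  6  7  8  9 10 11 12
dp  0  -  1  -  1  1  2  2  2  2  1  3  2
(- denotes ∞ / unreachable)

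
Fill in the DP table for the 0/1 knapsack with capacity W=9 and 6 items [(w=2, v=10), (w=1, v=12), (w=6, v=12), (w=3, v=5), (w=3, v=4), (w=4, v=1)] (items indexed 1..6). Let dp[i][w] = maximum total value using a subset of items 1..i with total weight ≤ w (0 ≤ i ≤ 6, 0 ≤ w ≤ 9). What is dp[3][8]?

24

i\w   0   1   2   3   4   5   6   7   8   9
  0   0   0   0   0   0   0   0   0   0   0
  1   0   0  10  10  10  10  10  10  10  10
  2   0  12  12  22  22  22  22  22  22  22
  3   0  12  12  22  22  22  22  24  24  34
  4   0  12  12  22  22  22  27  27  27  34
  5   0  12  12  22  22  22  27  27  27  34
  6   0  12  12  22  22  22  27  27  27  34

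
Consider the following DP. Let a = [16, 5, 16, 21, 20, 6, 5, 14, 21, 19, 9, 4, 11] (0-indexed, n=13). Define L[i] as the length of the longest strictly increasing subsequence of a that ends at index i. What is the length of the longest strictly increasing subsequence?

4

   i    0    1    2    3    4    5    6    7    8    9   10   11   12
a[i]   16    5   16   21   20    6    5   14   21   19    9    4   11
L[i]    1    1    2    3    3    2    1    3    4    4    3    1    4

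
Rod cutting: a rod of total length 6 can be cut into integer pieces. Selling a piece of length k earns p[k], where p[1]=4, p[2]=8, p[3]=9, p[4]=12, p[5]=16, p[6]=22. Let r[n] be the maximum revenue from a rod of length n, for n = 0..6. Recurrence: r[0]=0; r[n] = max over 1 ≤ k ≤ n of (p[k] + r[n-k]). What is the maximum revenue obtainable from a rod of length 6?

   n    0    1    2    3    4    5    6
r[n]    0    4    8   12   16   20   24

24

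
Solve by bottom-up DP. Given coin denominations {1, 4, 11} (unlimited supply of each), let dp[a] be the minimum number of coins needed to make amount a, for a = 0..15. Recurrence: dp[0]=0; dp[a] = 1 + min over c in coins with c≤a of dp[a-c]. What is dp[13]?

3

 a  0  1  2  3  4  5  6  7  8  9 10 11 12 13 14 15
dp  0  1  2  3  1  2  3  4  2  3  4  1  2  3  4  2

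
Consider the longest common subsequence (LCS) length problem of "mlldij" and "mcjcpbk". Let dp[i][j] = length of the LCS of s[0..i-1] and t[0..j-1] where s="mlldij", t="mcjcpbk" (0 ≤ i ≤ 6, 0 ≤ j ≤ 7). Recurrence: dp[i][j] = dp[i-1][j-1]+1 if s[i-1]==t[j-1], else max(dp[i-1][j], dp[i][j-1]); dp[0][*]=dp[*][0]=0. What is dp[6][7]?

   ''  m  c  j  c  p  b  k
''  0  0  0  0  0  0  0  0
 m  0  1  1  1  1  1  1  1
 l  0  1  1  1  1  1  1  1
 l  0  1  1  1  1  1  1  1
 d  0  1  1  1  1  1  1  1
 i  0  1  1  1  1  1  1  1
 j  0  1  1  2  2  2  2  2

2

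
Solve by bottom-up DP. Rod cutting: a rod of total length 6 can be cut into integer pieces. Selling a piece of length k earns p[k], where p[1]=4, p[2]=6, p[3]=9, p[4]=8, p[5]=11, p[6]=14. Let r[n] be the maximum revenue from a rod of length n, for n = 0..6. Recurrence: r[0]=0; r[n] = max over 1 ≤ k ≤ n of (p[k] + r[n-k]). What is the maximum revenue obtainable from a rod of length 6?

   n    0    1    2    3    4    5    6
r[n]    0    4    8   12   16   20   24

24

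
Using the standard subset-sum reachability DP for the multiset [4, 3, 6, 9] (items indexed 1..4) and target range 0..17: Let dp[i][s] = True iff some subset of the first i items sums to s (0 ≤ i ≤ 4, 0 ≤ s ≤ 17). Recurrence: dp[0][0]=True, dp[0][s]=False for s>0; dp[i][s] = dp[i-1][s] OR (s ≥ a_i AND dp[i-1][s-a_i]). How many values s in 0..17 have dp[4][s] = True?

11

i\s   0   1   2   3   4   5   6   7   8   9  10  11  12  13  14  15  16  17
  0   T   F   F   F   F   F   F   F   F   F   F   F   F   F   F   F   F   F
  1   T   F   F   F   T   F   F   F   F   F   F   F   F   F   F   F   F   F
  2   T   F   F   T   T   F   F   T   F   F   F   F   F   F   F   F   F   F
  3   T   F   F   T   T   F   T   T   F   T   T   F   F   T   F   F   F   F
  4   T   F   F   T   T   F   T   T   F   T   T   F   T   T   F   T   T   F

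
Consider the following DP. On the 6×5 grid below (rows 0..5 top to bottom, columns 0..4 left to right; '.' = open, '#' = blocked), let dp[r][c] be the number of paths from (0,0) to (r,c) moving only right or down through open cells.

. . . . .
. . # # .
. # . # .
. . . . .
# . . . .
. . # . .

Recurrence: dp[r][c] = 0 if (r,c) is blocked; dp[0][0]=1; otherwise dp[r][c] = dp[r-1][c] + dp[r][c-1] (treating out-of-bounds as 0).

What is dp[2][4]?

r\c   0   1   2   3   4
  0   1   1   1   1   1
  1   1   2   0   0   1
  2   1   0   0   0   1
  3   1   1   1   1   2
  4   0   1   2   3   5
  5   0   1   0   3   8

1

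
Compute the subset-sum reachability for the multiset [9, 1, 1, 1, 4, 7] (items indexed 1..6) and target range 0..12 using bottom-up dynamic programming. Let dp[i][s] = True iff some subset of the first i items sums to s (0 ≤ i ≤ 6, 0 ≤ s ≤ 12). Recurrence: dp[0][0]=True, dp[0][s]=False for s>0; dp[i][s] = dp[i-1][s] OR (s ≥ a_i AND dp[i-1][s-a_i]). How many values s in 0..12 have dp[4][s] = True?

i\s   0   1   2   3   4   5   6   7   8   9  10  11  12
  0   T   F   F   F   F   F   F   F   F   F   F   F   F
  1   T   F   F   F   F   F   F   F   F   T   F   F   F
  2   T   T   F   F   F   F   F   F   F   T   T   F   F
  3   T   T   T   F   F   F   F   F   F   T   T   T   F
  4   T   T   T   T   F   F   F   F   F   T   T   T   T
  5   T   T   T   T   T   T   T   T   F   T   T   T   T
  6   T   T   T   T   T   T   T   T   T   T   T   T   T

8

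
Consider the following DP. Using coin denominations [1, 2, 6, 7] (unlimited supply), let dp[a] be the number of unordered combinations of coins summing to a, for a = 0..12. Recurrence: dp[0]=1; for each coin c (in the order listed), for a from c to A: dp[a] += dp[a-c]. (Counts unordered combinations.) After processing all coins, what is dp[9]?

9

after  coin     0     1     2     3     4     5     6     7     8     9    10    11    12
          1     1     1     1     1     1     1     1     1     1     1     1     1     1
          2     1     1     2     2     3     3     4     4     5     5     6     6     7
          6     1     1     2     2     3     3     5     5     7     7     9     9    12
          7     1     1     2     2     3     3     5     6     8     9    11    12    15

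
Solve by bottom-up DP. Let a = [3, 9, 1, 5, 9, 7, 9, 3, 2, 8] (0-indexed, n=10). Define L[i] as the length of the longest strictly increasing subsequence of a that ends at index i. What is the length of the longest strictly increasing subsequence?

   i    0    1    2    3    4    5    6    7    8    9
a[i]    3    9    1    5    9    7    9    3    2    8
L[i]    1    2    1    2    3    3    4    2    2    4

4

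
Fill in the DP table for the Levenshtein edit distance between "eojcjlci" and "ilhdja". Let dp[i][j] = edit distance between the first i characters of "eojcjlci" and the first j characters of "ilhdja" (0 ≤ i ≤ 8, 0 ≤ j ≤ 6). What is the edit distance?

7

   ''  i  l  h  d  j  a
''  0  1  2  3  4  5  6
 e  1  1  2  3  4  5  6
 o  2  2  2  3  4  5  6
 j  3  3  3  3  4  4  5
 c  4  4  4  4  4  5  5
 j  5  5  5  5  5  4  5
 l  6  6  5  6  6  5  5
 c  7  7  6  6  7  6  6
 i  8  7  7  7  7  7  7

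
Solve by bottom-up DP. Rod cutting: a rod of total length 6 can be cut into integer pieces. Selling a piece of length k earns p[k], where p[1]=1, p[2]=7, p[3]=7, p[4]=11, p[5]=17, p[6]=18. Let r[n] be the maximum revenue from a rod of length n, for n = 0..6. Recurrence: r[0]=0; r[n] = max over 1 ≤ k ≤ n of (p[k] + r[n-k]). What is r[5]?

17

   n    0    1    2    3    4    5    6
r[n]    0    1    7    8   14   17   21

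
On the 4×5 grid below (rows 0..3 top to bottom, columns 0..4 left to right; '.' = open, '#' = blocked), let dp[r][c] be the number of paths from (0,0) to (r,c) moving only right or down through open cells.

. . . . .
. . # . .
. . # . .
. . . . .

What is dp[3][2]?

r\c   0   1   2   3   4
  0   1   1   1   1   1
  1   1   2   0   1   2
  2   1   3   0   1   3
  3   1   4   4   5   8

4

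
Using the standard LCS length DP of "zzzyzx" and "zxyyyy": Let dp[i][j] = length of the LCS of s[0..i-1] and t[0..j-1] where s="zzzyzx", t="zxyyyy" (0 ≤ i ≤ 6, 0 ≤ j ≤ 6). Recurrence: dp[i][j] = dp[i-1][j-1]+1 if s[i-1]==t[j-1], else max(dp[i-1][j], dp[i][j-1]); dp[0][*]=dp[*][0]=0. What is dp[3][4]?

   ''  z  x  y  y  y  y
''  0  0  0  0  0  0  0
 z  0  1  1  1  1  1  1
 z  0  1  1  1  1  1  1
 z  0  1  1  1  1  1  1
 y  0  1  1  2  2  2  2
 z  0  1  1  2  2  2  2
 x  0  1  2  2  2  2  2

1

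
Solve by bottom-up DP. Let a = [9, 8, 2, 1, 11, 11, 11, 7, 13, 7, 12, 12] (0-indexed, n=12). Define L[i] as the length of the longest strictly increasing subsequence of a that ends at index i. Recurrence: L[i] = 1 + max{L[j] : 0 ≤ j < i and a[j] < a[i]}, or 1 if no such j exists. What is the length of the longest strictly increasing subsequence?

   i    0    1    2    3    4    5    6    7    8    9   10   11
a[i]    9    8    2    1   11   11   11    7   13    7   12   12
L[i]    1    1    1    1    2    2    2    2    3    2    3    3

3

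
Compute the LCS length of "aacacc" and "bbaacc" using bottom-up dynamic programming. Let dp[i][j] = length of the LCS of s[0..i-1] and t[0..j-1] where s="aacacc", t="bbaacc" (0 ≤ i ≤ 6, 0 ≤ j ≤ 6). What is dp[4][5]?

   ''  b  b  a  a  c  c
''  0  0  0  0  0  0  0
 a  0  0  0  1  1  1  1
 a  0  0  0  1  2  2  2
 c  0  0  0  1  2  3  3
 a  0  0  0  1  2  3  3
 c  0  0  0  1  2  3  4
 c  0  0  0  1  2  3  4

3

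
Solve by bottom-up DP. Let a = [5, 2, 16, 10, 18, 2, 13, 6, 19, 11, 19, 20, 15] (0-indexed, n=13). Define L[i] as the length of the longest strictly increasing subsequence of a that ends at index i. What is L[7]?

   i    0    1    2    3    4    5    6    7    8    9   10   11   12
a[i]    5    2   16   10   18    2   13    6   19   11   19   20   15
L[i]    1    1    2    2    3    1    3    2    4    3    4    5    4

2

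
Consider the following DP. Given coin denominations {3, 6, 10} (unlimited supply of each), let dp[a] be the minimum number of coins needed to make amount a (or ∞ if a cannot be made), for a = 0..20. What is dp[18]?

 a  0  1  2  3  4  5  6  7  8  9 10 11 12 13 14 15 16 17 18 19 20
dp  0  -  -  1  -  -  1  -  -  2  1  -  2  2  -  3  2  -  3  3  2
(- denotes ∞ / unreachable)

3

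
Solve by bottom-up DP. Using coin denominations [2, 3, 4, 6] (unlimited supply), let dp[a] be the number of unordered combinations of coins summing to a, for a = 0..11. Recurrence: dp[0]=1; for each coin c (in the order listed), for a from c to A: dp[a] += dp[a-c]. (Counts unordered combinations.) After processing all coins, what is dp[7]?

after  coin     0     1     2     3     4     5     6     7     8     9    10    11
          2     1     0     1     0     1     0     1     0     1     0     1     0
          3     1     0     1     1     1     1     2     1     2     2     2     2
          4     1     0     1     1     2     1     3     2     4     3     5     4
          6     1     0     1     1     2     1     4     2     5     4     7     5

2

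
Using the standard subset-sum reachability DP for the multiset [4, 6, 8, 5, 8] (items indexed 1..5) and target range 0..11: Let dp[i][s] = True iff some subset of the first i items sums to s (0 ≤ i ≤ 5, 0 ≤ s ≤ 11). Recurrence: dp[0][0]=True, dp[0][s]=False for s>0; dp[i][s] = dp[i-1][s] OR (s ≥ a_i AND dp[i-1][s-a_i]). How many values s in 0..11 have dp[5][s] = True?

i\s   0   1   2   3   4   5   6   7   8   9  10  11
  0   T   F   F   F   F   F   F   F   F   F   F   F
  1   T   F   F   F   T   F   F   F   F   F   F   F
  2   T   F   F   F   T   F   T   F   F   F   T   F
  3   T   F   F   F   T   F   T   F   T   F   T   F
  4   T   F   F   F   T   T   T   F   T   T   T   T
  5   T   F   F   F   T   T   T   F   T   T   T   T

8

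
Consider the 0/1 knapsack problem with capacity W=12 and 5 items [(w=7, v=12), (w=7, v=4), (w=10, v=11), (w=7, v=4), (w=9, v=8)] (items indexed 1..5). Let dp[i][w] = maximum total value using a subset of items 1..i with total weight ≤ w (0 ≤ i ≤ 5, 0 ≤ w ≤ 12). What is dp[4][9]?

i\w   0   1   2   3   4   5   6   7   8   9  10  11  12
  0   0   0   0   0   0   0   0   0   0   0   0   0   0
  1   0   0   0   0   0   0   0  12  12  12  12  12  12
  2   0   0   0   0   0   0   0  12  12  12  12  12  12
  3   0   0   0   0   0   0   0  12  12  12  12  12  12
  4   0   0   0   0   0   0   0  12  12  12  12  12  12
  5   0   0   0   0   0   0   0  12  12  12  12  12  12

12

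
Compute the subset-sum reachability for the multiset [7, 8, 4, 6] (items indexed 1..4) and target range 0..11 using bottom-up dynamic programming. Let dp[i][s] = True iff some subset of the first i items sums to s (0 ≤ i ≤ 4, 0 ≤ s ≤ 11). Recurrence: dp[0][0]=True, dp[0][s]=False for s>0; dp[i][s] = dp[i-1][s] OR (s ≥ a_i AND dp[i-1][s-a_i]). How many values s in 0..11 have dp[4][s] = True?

i\s   0   1   2   3   4   5   6   7   8   9  10  11
  0   T   F   F   F   F   F   F   F   F   F   F   F
  1   T   F   F   F   F   F   F   T   F   F   F   F
  2   T   F   F   F   F   F   F   T   T   F   F   F
  3   T   F   F   F   T   F   F   T   T   F   F   T
  4   T   F   F   F   T   F   T   T   T   F   T   T

7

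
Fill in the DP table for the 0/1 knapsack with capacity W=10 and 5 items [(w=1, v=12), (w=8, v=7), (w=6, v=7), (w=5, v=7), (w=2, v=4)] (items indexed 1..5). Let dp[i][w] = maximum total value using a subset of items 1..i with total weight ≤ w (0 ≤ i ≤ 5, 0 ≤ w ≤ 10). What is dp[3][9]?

i\w   0   1   2   3   4   5   6   7   8   9  10
  0   0   0   0   0   0   0   0   0   0   0   0
  1   0  12  12  12  12  12  12  12  12  12  12
  2   0  12  12  12  12  12  12  12  12  19  19
  3   0  12  12  12  12  12  12  19  19  19  19
  4   0  12  12  12  12  12  19  19  19  19  19
  5   0  12  12  16  16  16  19  19  23  23  23

19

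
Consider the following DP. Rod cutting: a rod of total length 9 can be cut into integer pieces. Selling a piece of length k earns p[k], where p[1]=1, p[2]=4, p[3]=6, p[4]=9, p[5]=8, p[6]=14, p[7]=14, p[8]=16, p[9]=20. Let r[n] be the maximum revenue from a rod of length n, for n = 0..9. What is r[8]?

   n    0    1    2    3    4    5    6    7    8    9
r[n]    0    1    4    6    9   10   14   15   18   20

18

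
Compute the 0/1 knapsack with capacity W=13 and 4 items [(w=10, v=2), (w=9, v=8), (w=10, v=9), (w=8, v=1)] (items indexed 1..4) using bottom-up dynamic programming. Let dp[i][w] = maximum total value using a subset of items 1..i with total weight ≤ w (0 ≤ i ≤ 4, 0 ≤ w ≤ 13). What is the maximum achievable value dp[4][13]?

i\w   0   1   2   3   4   5   6   7   8   9  10  11  12  13
  0   0   0   0   0   0   0   0   0   0   0   0   0   0   0
  1   0   0   0   0   0   0   0   0   0   0   2   2   2   2
  2   0   0   0   0   0   0   0   0   0   8   8   8   8   8
  3   0   0   0   0   0   0   0   0   0   8   9   9   9   9
  4   0   0   0   0   0   0   0   0   1   8   9   9   9   9

9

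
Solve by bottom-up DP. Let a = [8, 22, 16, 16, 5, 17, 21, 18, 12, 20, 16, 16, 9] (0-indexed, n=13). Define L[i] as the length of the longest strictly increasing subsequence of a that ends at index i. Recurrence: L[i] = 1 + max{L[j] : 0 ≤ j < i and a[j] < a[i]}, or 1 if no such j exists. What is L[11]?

   i    0    1    2    3    4    5    6    7    8    9   10   11   12
a[i]    8   22   16   16    5   17   21   18   12   20   16   16    9
L[i]    1    2    2    2    1    3    4    4    2    5    3    3    2

3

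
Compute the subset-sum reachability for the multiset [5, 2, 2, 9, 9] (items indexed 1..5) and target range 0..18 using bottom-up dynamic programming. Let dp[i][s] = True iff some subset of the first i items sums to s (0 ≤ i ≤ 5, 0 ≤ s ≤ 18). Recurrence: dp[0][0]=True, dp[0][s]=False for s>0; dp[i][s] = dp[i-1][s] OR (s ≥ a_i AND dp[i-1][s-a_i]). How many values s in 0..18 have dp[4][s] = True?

i\s   0   1   2   3   4   5   6   7   8   9  10  11  12  13  14  15  16  17  18
  0   T   F   F   F   F   F   F   F   F   F   F   F   F   F   F   F   F   F   F
  1   T   F   F   F   F   T   F   F   F   F   F   F   F   F   F   F   F   F   F
  2   T   F   T   F   F   T   F   T   F   F   F   F   F   F   F   F   F   F   F
  3   T   F   T   F   T   T   F   T   F   T   F   F   F   F   F   F   F   F   F
  4   T   F   T   F   T   T   F   T   F   T   F   T   F   T   T   F   T   F   T
  5   T   F   T   F   T   T   F   T   F   T   F   T   F   T   T   F   T   F   T

11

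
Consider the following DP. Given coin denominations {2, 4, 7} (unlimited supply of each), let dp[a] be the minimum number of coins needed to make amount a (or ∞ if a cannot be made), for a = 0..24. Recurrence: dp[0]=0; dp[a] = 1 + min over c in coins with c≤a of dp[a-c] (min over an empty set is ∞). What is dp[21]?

 a  0  1  2  3  4  5  6  7  8  9 10 11 12 13 14 15 16 17 18 19 20 21 22 23 24
dp  0  -  1  -  1  -  2  1  2  2  3  2  3  3  2  3  3  4  3  4  4  3  4  4  5
(- denotes ∞ / unreachable)

3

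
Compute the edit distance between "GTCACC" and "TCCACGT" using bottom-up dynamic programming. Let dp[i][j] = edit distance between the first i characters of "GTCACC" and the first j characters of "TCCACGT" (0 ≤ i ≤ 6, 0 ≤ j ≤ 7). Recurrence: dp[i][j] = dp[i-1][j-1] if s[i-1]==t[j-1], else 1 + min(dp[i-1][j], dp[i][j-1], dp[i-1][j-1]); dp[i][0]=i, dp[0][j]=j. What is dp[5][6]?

3

   ''  T  C  C  A  C  G  T
''  0  1  2  3  4  5  6  7
 G  1  1  2  3  4  5  5  6
 T  2  1  2  3  4  5  6  5
 C  3  2  1  2  3  4  5  6
 A  4  3  2  2  2  3  4  5
 C  5  4  3  2  3  2  3  4
 C  6  5  4  3  3  3  3  4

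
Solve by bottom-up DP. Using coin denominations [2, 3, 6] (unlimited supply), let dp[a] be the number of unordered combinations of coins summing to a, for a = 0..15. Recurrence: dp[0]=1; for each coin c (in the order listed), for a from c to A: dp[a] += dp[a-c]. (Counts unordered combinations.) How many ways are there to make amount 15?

after  coin     0     1     2     3     4     5     6     7     8     9    10    11    12    13    14    15
          2     1     0     1     0     1     0     1     0     1     0     1     0     1     0     1     0
          3     1     0     1     1     1     1     2     1     2     2     2     2     3     2     3     3
          6     1     0     1     1     1     1     3     1     3     3     3     3     6     3     6     6

6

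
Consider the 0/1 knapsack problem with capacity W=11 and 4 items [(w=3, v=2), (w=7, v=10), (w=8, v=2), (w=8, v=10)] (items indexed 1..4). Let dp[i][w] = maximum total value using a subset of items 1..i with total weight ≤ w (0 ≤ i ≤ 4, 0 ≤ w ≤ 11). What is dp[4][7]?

i\w   0   1   2   3   4   5   6   7   8   9  10  11
  0   0   0   0   0   0   0   0   0   0   0   0   0
  1   0   0   0   2   2   2   2   2   2   2   2   2
  2   0   0   0   2   2   2   2  10  10  10  12  12
  3   0   0   0   2   2   2   2  10  10  10  12  12
  4   0   0   0   2   2   2   2  10  10  10  12  12

10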